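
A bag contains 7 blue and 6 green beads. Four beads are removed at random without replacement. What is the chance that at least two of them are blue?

Sum the hypergeometric tail for j = 2,…,4 blue beads.
Favorable = C(7,2)·C(6,2) + C(7,3)·C(6,1) + C(7,4)·C(6,0) = 560; total = C(13,4) = 715.
P = 560/715 = 112/143 ≈ 0.7832.

112/143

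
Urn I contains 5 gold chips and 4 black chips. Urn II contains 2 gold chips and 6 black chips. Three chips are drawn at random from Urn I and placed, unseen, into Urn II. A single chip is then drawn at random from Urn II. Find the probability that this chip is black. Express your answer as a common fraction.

2/3

Condition on how many of the transferred chips are black (from Urn I: 4 black of 9; then Urn II has 11 total).
  0 black: C(4,0)C(5,3)/C(9,3) = 5/42; then P = 6/11
  1 black: C(4,1)C(5,2)/C(9,3) = 10/21; then P = 7/11
  2 black: C(4,2)C(5,1)/C(9,3) = 5/14; then P = 8/11
  3 black: C(4,3)C(5,0)/C(9,3) = 1/21; then P = 9/11
P(black from Urn II) = 2/3 ≈ 0.6667.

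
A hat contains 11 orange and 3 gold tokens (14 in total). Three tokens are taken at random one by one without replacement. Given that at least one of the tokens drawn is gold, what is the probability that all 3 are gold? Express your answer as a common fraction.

P(all 3 gold) = C(3,3)/C(14,3) = 1/364; P(at least one gold) = 1 − C(11,3)/C(14,3) = 199/364.
Since 'all 3 gold' ⊆ 'at least one gold', P(all 3 | at least one) = 1/364 / 199/364 = 1/199 ≈ 0.0050.

1/199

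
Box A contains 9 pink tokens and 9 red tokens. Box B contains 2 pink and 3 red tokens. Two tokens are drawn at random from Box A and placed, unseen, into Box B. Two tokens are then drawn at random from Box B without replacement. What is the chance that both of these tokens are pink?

55/357

Condition on how many of the transferred tokens are pink (from Box A: 9 pink of 18; then Box B has 7 total).
  0 pink: C(9,0)C(9,2)/C(18,2) = 4/17; then P = C(2,2)/C(7,2) = 1/21
  1 pink: C(9,1)C(9,1)/C(18,2) = 9/17; then P = C(3,2)/C(7,2) = 1/7
  2 pink: C(9,2)C(9,0)/C(18,2) = 4/17; then P = C(4,2)/C(7,2) = 2/7
P(both pink) = 55/357 ≈ 0.1541.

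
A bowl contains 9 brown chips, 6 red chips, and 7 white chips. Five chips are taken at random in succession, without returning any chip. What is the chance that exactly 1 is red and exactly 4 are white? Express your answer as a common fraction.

Unordered draws without replacement: count favorable combinations over C(22,5).
Favorable = C(9,0) · C(6,1) · C(7,4) = 210; total = C(22,5) = 26334.
P = 210/26334 = 5/627 ≈ 0.0080.

5/627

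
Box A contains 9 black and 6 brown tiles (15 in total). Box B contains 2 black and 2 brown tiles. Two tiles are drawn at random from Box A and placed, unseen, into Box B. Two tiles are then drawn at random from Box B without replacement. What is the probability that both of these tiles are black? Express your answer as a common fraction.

131/525

Condition on how many of the transferred tiles are black (from Box A: 9 black of 15; then Box B has 6 total).
  0 black: C(9,0)C(6,2)/C(15,2) = 1/7; then P = C(2,2)/C(6,2) = 1/15
  1 black: C(9,1)C(6,1)/C(15,2) = 18/35; then P = C(3,2)/C(6,2) = 1/5
  2 black: C(9,2)C(6,0)/C(15,2) = 12/35; then P = C(4,2)/C(6,2) = 2/5
P(both black) = 131/525 ≈ 0.2495.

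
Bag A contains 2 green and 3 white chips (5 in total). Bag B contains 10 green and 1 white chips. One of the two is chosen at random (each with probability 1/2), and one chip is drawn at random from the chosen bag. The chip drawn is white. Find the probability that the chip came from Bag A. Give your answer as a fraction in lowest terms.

33/38

P(white | Bag A) = 3/5; P(white | Bag B) = 1/11.
P(white) = 1/2·3/5 + 1/2·1/11 = 19/55.
By Bayes' rule, P(Bag A | white) = 3/10 / 19/55 = 33/38 ≈ 0.8684.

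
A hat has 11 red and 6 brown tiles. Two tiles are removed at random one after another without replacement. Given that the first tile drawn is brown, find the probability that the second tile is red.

11/16

After removing 1 brown, the hat has 11 red out of 16 remaining.
P(second is red | given) = 11/16 ≈ 0.6875.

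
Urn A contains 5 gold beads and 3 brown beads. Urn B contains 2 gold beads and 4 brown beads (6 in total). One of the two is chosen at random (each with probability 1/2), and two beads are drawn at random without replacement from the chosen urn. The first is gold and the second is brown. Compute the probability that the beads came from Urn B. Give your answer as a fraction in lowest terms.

P(E | Urn A) = 15/56; P(E | Urn B) = 4/15.
P(E) = 1/2·15/56 + 1/2·4/15 = 449/1680.
By Bayes' rule, P(Urn B | E) = 2/15 / 449/1680 = 224/449 ≈ 0.4989.

224/449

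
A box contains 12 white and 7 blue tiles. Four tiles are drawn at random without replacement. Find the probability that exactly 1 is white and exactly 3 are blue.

35/323

Unordered draws without replacement: count favorable combinations over C(19,4).
Favorable = C(12,1) · C(7,3) = 420; total = C(19,4) = 3876.
P = 420/3876 = 35/323 ≈ 0.1084.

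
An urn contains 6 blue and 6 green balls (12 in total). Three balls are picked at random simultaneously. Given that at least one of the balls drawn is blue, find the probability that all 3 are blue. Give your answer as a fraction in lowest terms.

P(all 3 blue) = C(6,3)/C(12,3) = 1/11; P(at least one blue) = 1 − C(6,3)/C(12,3) = 10/11.
Since 'all 3 blue' ⊆ 'at least one blue', P(all 3 | at least one) = 1/11 / 10/11 = 1/10 ≈ 0.1000.

1/10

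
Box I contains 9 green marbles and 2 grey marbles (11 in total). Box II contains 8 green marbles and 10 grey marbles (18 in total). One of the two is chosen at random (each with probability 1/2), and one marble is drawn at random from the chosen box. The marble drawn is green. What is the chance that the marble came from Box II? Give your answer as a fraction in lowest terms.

P(green | Box I) = 9/11; P(green | Box II) = 4/9.
P(green) = 1/2·9/11 + 1/2·4/9 = 125/198.
By Bayes' rule, P(Box II | green) = 2/9 / 125/198 = 44/125 ≈ 0.3520.

44/125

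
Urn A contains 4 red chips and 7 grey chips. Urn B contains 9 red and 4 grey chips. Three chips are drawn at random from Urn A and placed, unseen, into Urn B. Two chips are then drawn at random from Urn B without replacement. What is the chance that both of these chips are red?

Condition on how many of the transferred chips are red (from Urn A: 4 red of 11; then Urn B has 16 total).
  0 red: C(4,0)C(7,3)/C(11,3) = 7/33; then P = C(9,2)/C(16,2) = 3/10
  1 red: C(4,1)C(7,2)/C(11,3) = 28/55; then P = C(10,2)/C(16,2) = 3/8
  2 red: C(4,2)C(7,1)/C(11,3) = 14/55; then P = C(11,2)/C(16,2) = 11/24
  3 red: C(4,3)C(7,0)/C(11,3) = 4/165; then P = C(12,2)/C(16,2) = 11/20
P(both red) = 423/1100 ≈ 0.3845.

423/1100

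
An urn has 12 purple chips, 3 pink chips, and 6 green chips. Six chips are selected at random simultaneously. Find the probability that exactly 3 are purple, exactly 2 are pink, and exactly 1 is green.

Unordered draws without replacement: count favorable combinations over C(21,6).
Favorable = C(12,3) · C(3,2) · C(6,1) = 3960; total = C(21,6) = 54264.
P = 3960/54264 = 165/2261 ≈ 0.0730.

165/2261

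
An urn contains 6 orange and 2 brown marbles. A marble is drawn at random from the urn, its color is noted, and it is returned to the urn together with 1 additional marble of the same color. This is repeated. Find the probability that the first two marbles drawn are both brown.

1/12

After a brown draw the urn holds 3 brown out of 9.
P = (2/8)·(3/9) = 1/12 ≈ 0.0833.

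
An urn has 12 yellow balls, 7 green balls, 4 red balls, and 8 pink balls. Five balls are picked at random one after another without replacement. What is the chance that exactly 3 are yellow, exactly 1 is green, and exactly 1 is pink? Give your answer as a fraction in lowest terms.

1760/24273

Unordered draws without replacement: count favorable combinations over C(31,5).
Favorable = C(12,3) · C(7,1) · C(4,0) · C(8,1) = 12320; total = C(31,5) = 169911.
P = 12320/169911 = 1760/24273 ≈ 0.0725.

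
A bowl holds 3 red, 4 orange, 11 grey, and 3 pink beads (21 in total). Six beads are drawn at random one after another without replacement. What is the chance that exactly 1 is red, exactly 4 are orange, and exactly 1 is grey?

11/18088

Unordered draws without replacement: count favorable combinations over C(21,6).
Favorable = C(3,1) · C(4,4) · C(11,1) · C(3,0) = 33; total = C(21,6) = 54264.
P = 33/54264 = 11/18088 ≈ 0.0006.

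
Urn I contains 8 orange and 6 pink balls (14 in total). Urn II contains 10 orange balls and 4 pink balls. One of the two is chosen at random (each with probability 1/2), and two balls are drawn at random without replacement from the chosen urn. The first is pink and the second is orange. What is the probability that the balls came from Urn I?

6/11

P(E | Urn I) = 24/91; P(E | Urn II) = 20/91.
P(E) = 1/2·24/91 + 1/2·20/91 = 22/91.
By Bayes' rule, P(Urn I | E) = 12/91 / 22/91 = 6/11 ≈ 0.5455.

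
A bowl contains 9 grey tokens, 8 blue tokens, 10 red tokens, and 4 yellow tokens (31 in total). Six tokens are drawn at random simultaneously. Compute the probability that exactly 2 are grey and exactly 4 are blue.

40/11687

Unordered draws without replacement: count favorable combinations over C(31,6).
Favorable = C(9,2) · C(8,4) · C(10,0) · C(4,0) = 2520; total = C(31,6) = 736281.
P = 2520/736281 = 40/11687 ≈ 0.0034.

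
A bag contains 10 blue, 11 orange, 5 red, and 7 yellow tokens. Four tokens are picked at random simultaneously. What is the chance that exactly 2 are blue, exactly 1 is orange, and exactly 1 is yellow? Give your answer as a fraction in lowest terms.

Unordered draws without replacement: count favorable combinations over C(33,4).
Favorable = C(10,2) · C(11,1) · C(5,0) · C(7,1) = 3465; total = C(33,4) = 40920.
P = 3465/40920 = 21/248 ≈ 0.0847.

21/248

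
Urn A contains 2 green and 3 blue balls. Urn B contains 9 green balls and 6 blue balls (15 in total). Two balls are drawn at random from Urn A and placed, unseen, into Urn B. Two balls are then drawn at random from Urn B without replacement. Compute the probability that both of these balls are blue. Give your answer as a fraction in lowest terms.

Condition on how many of the transferred balls are blue (from Urn A: 3 blue of 5; then Urn B has 17 total).
  0 blue: C(3,0)C(2,2)/C(5,2) = 1/10; then P = C(6,2)/C(17,2) = 15/136
  1 blue: C(3,1)C(2,1)/C(5,2) = 3/5; then P = C(7,2)/C(17,2) = 21/136
  2 blue: C(3,2)C(2,0)/C(5,2) = 3/10; then P = C(8,2)/C(17,2) = 7/34
P(both blue) = 45/272 ≈ 0.1654.

45/272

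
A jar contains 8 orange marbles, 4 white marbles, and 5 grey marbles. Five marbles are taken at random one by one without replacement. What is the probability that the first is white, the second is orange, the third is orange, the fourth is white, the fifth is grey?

Multiply the conditional probability of each draw in order, without replacement, so each draw removes one from its color and from the total.
P = (4/17) · (8/16) · (7/15) · (3/14) · (5/13) = 1/221 ≈ 0.0045.

1/221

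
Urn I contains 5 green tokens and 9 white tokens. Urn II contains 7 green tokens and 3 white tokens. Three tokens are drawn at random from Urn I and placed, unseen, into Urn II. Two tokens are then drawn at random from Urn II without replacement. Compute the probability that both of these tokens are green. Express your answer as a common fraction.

1749/4732

Condition on how many of the transferred tokens are green (from Urn I: 5 green of 14; then Urn II has 13 total).
  0 green: C(5,0)C(9,3)/C(14,3) = 3/13; then P = C(7,2)/C(13,2) = 7/26
  1 green: C(5,1)C(9,2)/C(14,3) = 45/91; then P = C(8,2)/C(13,2) = 14/39
  2 green: C(5,2)C(9,1)/C(14,3) = 45/182; then P = C(9,2)/C(13,2) = 6/13
  3 green: C(5,3)C(9,0)/C(14,3) = 5/182; then P = C(10,2)/C(13,2) = 15/26
P(both green) = 1749/4732 ≈ 0.3696.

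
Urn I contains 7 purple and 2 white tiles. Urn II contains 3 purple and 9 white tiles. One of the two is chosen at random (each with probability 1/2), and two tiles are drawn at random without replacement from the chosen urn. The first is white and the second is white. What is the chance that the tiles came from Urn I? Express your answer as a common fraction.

P(E | Urn I) = 1/36; P(E | Urn II) = 6/11.
P(E) = 1/2·1/36 + 1/2·6/11 = 227/792.
By Bayes' rule, P(Urn I | E) = 1/72 / 227/792 = 11/227 ≈ 0.0485.

11/227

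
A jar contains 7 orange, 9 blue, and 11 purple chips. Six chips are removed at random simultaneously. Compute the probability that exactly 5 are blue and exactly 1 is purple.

7/1495

Unordered draws without replacement: count favorable combinations over C(27,6).
Favorable = C(7,0) · C(9,5) · C(11,1) = 1386; total = C(27,6) = 296010.
P = 1386/296010 = 7/1495 ≈ 0.0047.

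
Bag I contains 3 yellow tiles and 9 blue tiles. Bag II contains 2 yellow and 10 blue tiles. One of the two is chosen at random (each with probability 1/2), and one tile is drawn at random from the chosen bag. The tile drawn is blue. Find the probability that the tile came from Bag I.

9/19

P(blue | Bag I) = 3/4; P(blue | Bag II) = 5/6.
P(blue) = 1/2·3/4 + 1/2·5/6 = 19/24.
By Bayes' rule, P(Bag I | blue) = 3/8 / 19/24 = 9/19 ≈ 0.4737.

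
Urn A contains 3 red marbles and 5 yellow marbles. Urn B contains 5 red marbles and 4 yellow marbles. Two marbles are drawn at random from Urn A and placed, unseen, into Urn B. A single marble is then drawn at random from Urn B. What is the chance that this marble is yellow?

Condition on how many of the transferred marbles are yellow (from Urn A: 5 yellow of 8; then Urn B has 11 total).
  0 yellow: C(5,0)C(3,2)/C(8,2) = 3/28; then P = 4/11
  1 yellow: C(5,1)C(3,1)/C(8,2) = 15/28; then P = 5/11
  2 yellow: C(5,2)C(3,0)/C(8,2) = 5/14; then P = 6/11
P(yellow from Urn B) = 21/44 ≈ 0.4773.

21/44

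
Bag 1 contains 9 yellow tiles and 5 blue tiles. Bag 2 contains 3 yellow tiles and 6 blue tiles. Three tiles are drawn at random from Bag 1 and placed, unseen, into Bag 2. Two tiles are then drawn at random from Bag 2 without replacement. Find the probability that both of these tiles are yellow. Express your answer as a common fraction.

Condition on how many of the transferred tiles are yellow (from Bag 1: 9 yellow of 14; then Bag 2 has 12 total).
  0 yellow: C(9,0)C(5,3)/C(14,3) = 5/182; then P = C(3,2)/C(12,2) = 1/22
  1 yellow: C(9,1)C(5,2)/C(14,3) = 45/182; then P = C(4,2)/C(12,2) = 1/11
  2 yellow: C(9,2)C(5,1)/C(14,3) = 45/91; then P = C(5,2)/C(12,2) = 5/33
  3 yellow: C(9,3)C(5,0)/C(14,3) = 3/13; then P = C(6,2)/C(12,2) = 5/22
P(both yellow) = 55/364 ≈ 0.1511.

55/364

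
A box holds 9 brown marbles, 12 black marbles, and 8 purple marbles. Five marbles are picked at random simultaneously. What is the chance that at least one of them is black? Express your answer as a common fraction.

Use the complement: P(at least one black) = 1 − P(no black).
P(none) = C(17,5)/C(29,5) = 6188/118755.
So P = 1 − 6188/118755 = 1237/1305 ≈ 0.9479.

1237/1305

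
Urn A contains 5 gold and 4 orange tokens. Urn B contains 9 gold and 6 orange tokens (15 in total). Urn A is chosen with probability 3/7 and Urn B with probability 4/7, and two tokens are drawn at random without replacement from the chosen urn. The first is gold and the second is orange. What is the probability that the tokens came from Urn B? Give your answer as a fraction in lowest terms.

P(E | Urn A) = 5/18; P(E | Urn B) = 9/35.
P(E) = 3/7·5/18 + 4/7·9/35 = 391/1470.
By Bayes' rule, P(Urn B | E) = 36/245 / 391/1470 = 216/391 ≈ 0.5524.

216/391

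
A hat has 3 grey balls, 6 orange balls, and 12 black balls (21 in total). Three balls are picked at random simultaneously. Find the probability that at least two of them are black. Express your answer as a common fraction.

Sum the hypergeometric tail for j = 2,…,3 black balls.
Favorable = C(12,2)·C(9,1) + C(12,3)·C(9,0) = 814; total = C(21,3) = 1330.
P = 814/1330 = 407/665 ≈ 0.6120.

407/665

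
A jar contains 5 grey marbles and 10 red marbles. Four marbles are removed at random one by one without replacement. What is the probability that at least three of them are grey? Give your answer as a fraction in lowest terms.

1/13

Sum the hypergeometric tail for j = 3,…,4 grey marbles.
Favorable = C(5,3)·C(10,1) + C(5,4)·C(10,0) = 105; total = C(15,4) = 1365.
P = 105/1365 = 1/13 ≈ 0.0769.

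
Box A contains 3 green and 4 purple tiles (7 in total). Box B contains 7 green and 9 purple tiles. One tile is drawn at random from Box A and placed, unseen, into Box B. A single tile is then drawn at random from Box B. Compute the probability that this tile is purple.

67/119

Condition on how many of the transferred tiles are purple (from Box A: 4 purple of 7; then Box B has 17 total).
  0 purple: C(4,0)C(3,1)/C(7,1) = 3/7; then P = 9/17
  1 purple: C(4,1)C(3,0)/C(7,1) = 4/7; then P = 10/17
P(purple from Box B) = 67/119 ≈ 0.5630.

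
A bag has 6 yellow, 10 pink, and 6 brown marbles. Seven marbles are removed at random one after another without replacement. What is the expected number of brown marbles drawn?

By linearity of expectation, E[X] = Σ P(draw i is brown); by symmetry each draw (even without replacement) has P(brown) = 6/22.
E[X] = 7 · 6/22 = 21/11 ≈ 1.9091.

21/11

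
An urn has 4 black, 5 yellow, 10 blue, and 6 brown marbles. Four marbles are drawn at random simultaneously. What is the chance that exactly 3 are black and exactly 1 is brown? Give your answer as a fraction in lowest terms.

Unordered draws without replacement: count favorable combinations over C(25,4).
Favorable = C(4,3) · C(5,0) · C(10,0) · C(6,1) = 24; total = C(25,4) = 12650.
P = 24/12650 = 12/6325 ≈ 0.0019.

12/6325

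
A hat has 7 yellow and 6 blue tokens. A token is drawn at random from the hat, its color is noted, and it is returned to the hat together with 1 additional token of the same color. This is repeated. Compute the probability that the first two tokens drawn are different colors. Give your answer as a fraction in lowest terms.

Either yellow then blue, or blue then yellow; after the first draw the total is 14.
P = (7/13)·(6/14) + (6/13)·(7/14) = 6/13 ≈ 0.4615.

6/13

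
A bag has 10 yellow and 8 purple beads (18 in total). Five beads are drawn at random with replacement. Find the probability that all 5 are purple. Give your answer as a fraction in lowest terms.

1024/59049

Multiply the conditional probability of each draw in order, with replacement (the composition resets each draw).
P = (8/18) · (8/18) · (8/18) · (8/18) · (8/18) = 1024/59049 ≈ 0.0173.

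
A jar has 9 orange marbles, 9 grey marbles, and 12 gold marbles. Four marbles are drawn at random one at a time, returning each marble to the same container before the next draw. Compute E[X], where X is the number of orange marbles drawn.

By linearity of expectation, E[X] = Σ P(draw i is orange); each independent draw has P(orange) = 9/30.
E[X] = 4 · 9/30 = 6/5 ≈ 1.2000.

6/5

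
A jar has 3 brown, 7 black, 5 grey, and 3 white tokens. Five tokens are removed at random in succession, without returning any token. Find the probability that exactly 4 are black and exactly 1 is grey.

Unordered draws without replacement: count favorable combinations over C(18,5).
Favorable = C(3,0) · C(7,4) · C(5,1) · C(3,0) = 175; total = C(18,5) = 8568.
P = 175/8568 = 25/1224 ≈ 0.0204.

25/1224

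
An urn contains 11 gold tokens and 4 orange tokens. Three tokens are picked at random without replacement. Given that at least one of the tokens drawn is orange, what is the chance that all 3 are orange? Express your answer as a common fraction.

P(all 3 orange) = C(4,3)/C(15,3) = 4/455; P(at least one orange) = 1 − C(11,3)/C(15,3) = 58/91.
Since 'all 3 orange' ⊆ 'at least one orange', P(all 3 | at least one) = 4/455 / 58/91 = 2/145 ≈ 0.0138.

2/145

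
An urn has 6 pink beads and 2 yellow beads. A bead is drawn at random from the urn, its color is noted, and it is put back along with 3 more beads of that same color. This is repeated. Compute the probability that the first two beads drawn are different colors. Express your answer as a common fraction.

3/11

Either pink then yellow, or yellow then pink; after the first draw the total is 11.
P = (6/8)·(2/11) + (2/8)·(6/11) = 3/11 ≈ 0.2727.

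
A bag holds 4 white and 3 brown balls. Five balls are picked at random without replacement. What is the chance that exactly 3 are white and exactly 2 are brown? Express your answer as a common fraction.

Unordered draws without replacement: count favorable combinations over C(7,5).
Favorable = C(4,3) · C(3,2) = 12; total = C(7,5) = 21.
P = 12/21 = 4/7 ≈ 0.5714.

4/7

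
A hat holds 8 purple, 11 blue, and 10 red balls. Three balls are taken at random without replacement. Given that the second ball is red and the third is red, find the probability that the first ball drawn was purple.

P(first=purple and the second ball is red and the third is red) = (8/29)·(10/28)·(9/27) = 20/609.
P(E) = Σ over first color = 20/609 + 55/1218 + 20/609 = 45/406.
By Bayes, P(first=purple | E) = 20/609 / 45/406 = 8/27 ≈ 0.2963.

8/27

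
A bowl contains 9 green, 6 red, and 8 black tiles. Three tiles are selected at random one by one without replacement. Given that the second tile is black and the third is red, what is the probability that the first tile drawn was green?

P(first=green and the second tile is black and the third is red) = (9/23)·(8/22)·(6/21) = 72/1771.
P(E) = Σ over first color = 72/1771 + 40/1771 + 8/253 = 24/253.
By Bayes, P(first=green | E) = 72/1771 / 24/253 = 3/7 ≈ 0.4286.

3/7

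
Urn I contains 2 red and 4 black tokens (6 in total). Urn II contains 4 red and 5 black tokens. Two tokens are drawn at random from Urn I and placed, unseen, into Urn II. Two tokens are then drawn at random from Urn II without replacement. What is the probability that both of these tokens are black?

256/825

Condition on how many of the transferred tokens are black (from Urn I: 4 black of 6; then Urn II has 11 total).
  0 black: C(4,0)C(2,2)/C(6,2) = 1/15; then P = C(5,2)/C(11,2) = 2/11
  1 black: C(4,1)C(2,1)/C(6,2) = 8/15; then P = C(6,2)/C(11,2) = 3/11
  2 black: C(4,2)C(2,0)/C(6,2) = 2/5; then P = C(7,2)/C(11,2) = 21/55
P(both black) = 256/825 ≈ 0.3103.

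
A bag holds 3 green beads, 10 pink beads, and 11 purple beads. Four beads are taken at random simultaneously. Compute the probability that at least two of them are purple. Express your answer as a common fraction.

205/322

Sum the hypergeometric tail for j = 2,…,4 purple beads.
Favorable = C(11,2)·C(13,2) + C(11,3)·C(13,1) + C(11,4)·C(13,0) = 6765; total = C(24,4) = 10626.
P = 6765/10626 = 205/322 ≈ 0.6366.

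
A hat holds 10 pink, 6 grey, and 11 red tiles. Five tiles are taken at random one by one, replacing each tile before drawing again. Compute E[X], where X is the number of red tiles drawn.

By linearity of expectation, E[X] = Σ P(draw i is red); each independent draw has P(red) = 11/27.
E[X] = 5 · 11/27 = 55/27 ≈ 2.0370.

55/27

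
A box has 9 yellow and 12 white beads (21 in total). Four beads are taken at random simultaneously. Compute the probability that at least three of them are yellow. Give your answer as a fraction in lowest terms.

18/95

Sum the hypergeometric tail for j = 3,…,4 yellow beads.
Favorable = C(9,3)·C(12,1) + C(9,4)·C(12,0) = 1134; total = C(21,4) = 5985.
P = 1134/5985 = 18/95 ≈ 0.1895.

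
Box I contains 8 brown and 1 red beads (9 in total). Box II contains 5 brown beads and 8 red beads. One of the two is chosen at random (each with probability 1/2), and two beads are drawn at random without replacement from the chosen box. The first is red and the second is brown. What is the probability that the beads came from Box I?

P(E | Box I) = 1/9; P(E | Box II) = 10/39.
P(E) = 1/2·1/9 + 1/2·10/39 = 43/234.
By Bayes' rule, P(Box I | E) = 1/18 / 43/234 = 13/43 ≈ 0.3023.

13/43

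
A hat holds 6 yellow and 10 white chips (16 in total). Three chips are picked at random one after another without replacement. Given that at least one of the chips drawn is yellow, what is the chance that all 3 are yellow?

P(all 3 yellow) = C(6,3)/C(16,3) = 1/28; P(at least one yellow) = 1 − C(10,3)/C(16,3) = 11/14.
Since 'all 3 yellow' ⊆ 'at least one yellow', P(all 3 | at least one) = 1/28 / 11/14 = 1/22 ≈ 0.0455.

1/22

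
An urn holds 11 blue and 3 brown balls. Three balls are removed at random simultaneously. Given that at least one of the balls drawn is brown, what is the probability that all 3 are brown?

P(all 3 brown) = C(3,3)/C(14,3) = 1/364; P(at least one brown) = 1 − C(11,3)/C(14,3) = 199/364.
Since 'all 3 brown' ⊆ 'at least one brown', P(all 3 | at least one) = 1/364 / 199/364 = 1/199 ≈ 0.0050.

1/199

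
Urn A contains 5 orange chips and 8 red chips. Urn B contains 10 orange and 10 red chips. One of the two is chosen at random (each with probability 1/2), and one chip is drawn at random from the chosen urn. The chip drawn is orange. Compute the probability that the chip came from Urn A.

10/23

P(orange | Urn A) = 5/13; P(orange | Urn B) = 1/2.
P(orange) = 1/2·5/13 + 1/2·1/2 = 23/52.
By Bayes' rule, P(Urn A | orange) = 5/26 / 23/52 = 10/23 ≈ 0.4348.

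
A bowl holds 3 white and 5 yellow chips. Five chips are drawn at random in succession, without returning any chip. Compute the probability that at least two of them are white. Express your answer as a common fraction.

5/7

Sum the hypergeometric tail for j = 2,…,3 white chips.
Favorable = C(3,2)·C(5,3) + C(3,3)·C(5,2) = 40; total = C(8,5) = 56.
P = 40/56 = 5/7 ≈ 0.7143.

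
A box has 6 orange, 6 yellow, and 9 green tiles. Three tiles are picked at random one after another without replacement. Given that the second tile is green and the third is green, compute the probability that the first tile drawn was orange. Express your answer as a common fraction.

P(first=orange and the second tile is green and the third is green) = (6/21)·(9/20)·(8/19) = 36/665.
P(E) = Σ over first color = 36/665 + 36/665 + 6/95 = 6/35.
By Bayes, P(first=orange | E) = 36/665 / 6/35 = 6/19 ≈ 0.3158.

6/19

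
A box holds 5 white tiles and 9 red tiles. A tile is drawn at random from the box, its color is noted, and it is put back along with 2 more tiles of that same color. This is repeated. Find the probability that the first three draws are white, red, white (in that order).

Track the composition after each reinforcement of +2.
P = (5/14) · (9/16) · (7/18) = 5/64 ≈ 0.0781.

5/64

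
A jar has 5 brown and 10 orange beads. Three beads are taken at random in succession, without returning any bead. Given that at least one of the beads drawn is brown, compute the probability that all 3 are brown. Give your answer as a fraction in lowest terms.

2/67

P(all 3 brown) = C(5,3)/C(15,3) = 2/91; P(at least one brown) = 1 − C(10,3)/C(15,3) = 67/91.
Since 'all 3 brown' ⊆ 'at least one brown', P(all 3 | at least one) = 2/91 / 67/91 = 2/67 ≈ 0.0299.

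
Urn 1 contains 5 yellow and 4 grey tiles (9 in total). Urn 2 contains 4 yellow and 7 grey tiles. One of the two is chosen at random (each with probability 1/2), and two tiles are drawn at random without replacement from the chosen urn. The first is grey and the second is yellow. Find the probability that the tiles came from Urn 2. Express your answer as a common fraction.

P(E | Urn 1) = 5/18; P(E | Urn 2) = 14/55.
P(E) = 1/2·5/18 + 1/2·14/55 = 527/1980.
By Bayes' rule, P(Urn 2 | E) = 7/55 / 527/1980 = 252/527 ≈ 0.4782.

252/527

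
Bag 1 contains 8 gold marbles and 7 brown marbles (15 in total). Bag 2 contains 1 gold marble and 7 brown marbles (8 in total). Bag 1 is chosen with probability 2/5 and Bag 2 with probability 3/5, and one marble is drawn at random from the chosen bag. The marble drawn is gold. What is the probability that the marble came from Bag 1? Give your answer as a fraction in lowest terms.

128/173

P(gold | Bag 1) = 8/15; P(gold | Bag 2) = 1/8.
P(gold) = 2/5·8/15 + 3/5·1/8 = 173/600.
By Bayes' rule, P(Bag 1 | gold) = 16/75 / 173/600 = 128/173 ≈ 0.7399.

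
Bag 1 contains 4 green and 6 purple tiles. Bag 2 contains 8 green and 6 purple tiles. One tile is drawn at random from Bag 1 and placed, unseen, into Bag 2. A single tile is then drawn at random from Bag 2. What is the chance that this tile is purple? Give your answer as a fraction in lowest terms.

Condition on how many of the transferred tiles are purple (from Bag 1: 6 purple of 10; then Bag 2 has 15 total).
  0 purple: C(6,0)C(4,1)/C(10,1) = 2/5; then P = 6/15
  1 purple: C(6,1)C(4,0)/C(10,1) = 3/5; then P = 7/15
P(purple from Bag 2) = 11/25 ≈ 0.4400.

11/25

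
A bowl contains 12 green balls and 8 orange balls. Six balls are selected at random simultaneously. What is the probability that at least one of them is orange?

3153/3230

Use the complement: P(at least one orange) = 1 − P(no orange).
P(none) = C(12,6)/C(20,6) = 924/38760.
So P = 1 − 924/38760 = 3153/3230 ≈ 0.9762.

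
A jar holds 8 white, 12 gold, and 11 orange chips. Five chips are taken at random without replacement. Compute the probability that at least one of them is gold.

17587/18879

Use the complement: P(at least one gold) = 1 − P(no gold).
P(none) = C(19,5)/C(31,5) = 11628/169911.
So P = 1 − 11628/169911 = 17587/18879 ≈ 0.9316.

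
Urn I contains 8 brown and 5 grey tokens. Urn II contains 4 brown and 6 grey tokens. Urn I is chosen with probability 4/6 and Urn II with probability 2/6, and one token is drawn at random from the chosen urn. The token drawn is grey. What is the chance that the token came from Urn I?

50/89

P(grey | Urn I) = 5/13; P(grey | Urn II) = 3/5.
P(grey) = 2/3·5/13 + 1/3·3/5 = 89/195.
By Bayes' rule, P(Urn I | grey) = 10/39 / 89/195 = 50/89 ≈ 0.5618.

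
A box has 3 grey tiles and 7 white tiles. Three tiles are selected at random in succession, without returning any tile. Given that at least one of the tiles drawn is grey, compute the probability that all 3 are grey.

P(all 3 grey) = C(3,3)/C(10,3) = 1/120; P(at least one grey) = 1 − C(7,3)/C(10,3) = 17/24.
Since 'all 3 grey' ⊆ 'at least one grey', P(all 3 | at least one) = 1/120 / 17/24 = 1/85 ≈ 0.0118.

1/85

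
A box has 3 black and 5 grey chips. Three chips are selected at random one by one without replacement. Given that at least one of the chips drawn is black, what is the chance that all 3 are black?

1/46

P(all 3 black) = C(3,3)/C(8,3) = 1/56; P(at least one black) = 1 − C(5,3)/C(8,3) = 23/28.
Since 'all 3 black' ⊆ 'at least one black', P(all 3 | at least one) = 1/56 / 23/28 = 1/46 ≈ 0.0217.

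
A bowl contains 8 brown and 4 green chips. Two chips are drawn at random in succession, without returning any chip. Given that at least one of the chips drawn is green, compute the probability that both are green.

3/19

P(both green) = C(4,2)/C(12,2) = 1/11; P(at least one green) = 1 − C(8,2)/C(12,2) = 19/33.
Since 'both green' ⊆ 'at least one green', P(both | at least one) = 1/11 / 19/33 = 3/19 ≈ 0.1579.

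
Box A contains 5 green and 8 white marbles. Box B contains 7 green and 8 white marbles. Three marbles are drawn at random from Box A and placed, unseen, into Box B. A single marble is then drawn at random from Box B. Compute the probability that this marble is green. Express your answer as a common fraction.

Condition on how many of the transferred marbles are green (from Box A: 5 green of 13; then Box B has 18 total).
  0 green: C(5,0)C(8,3)/C(13,3) = 28/143; then P = 7/18
  1 green: C(5,1)C(8,2)/C(13,3) = 70/143; then P = 8/18
  2 green: C(5,2)C(8,1)/C(13,3) = 40/143; then P = 9/18
  3 green: C(5,3)C(8,0)/C(13,3) = 5/143; then P = 10/18
P(green from Box B) = 53/117 ≈ 0.4530.

53/117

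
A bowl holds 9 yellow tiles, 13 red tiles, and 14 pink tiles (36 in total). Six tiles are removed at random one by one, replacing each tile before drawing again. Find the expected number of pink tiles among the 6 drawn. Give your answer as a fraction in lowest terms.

By linearity of expectation, E[X] = Σ P(draw i is pink); each independent draw has P(pink) = 14/36.
E[X] = 6 · 14/36 = 7/3 ≈ 2.3333.

7/3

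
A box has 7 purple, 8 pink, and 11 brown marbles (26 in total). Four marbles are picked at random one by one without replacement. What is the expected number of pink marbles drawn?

16/13

By linearity of expectation, E[X] = Σ P(draw i is pink); by symmetry each draw (even without replacement) has P(pink) = 8/26.
E[X] = 4 · 8/26 = 16/13 ≈ 1.2308.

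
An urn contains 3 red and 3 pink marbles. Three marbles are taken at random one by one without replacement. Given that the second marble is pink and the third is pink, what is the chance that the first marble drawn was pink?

1/4

P(first=pink and the second marble is pink and the third is pink) = (3/6)·(2/5)·(1/4) = 1/20.
P(E) = Σ over first color = 3/20 + 1/20 = 1/5.
By Bayes, P(first=pink | E) = 1/20 / 1/5 = 1/4 ≈ 0.2500.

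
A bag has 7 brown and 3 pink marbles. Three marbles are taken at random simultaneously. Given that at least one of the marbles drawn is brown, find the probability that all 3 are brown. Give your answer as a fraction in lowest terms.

5/17

P(all 3 brown) = C(7,3)/C(10,3) = 7/24; P(at least one brown) = 1 − C(3,3)/C(10,3) = 119/120.
Since 'all 3 brown' ⊆ 'at least one brown', P(all 3 | at least one) = 7/24 / 119/120 = 5/17 ≈ 0.2941.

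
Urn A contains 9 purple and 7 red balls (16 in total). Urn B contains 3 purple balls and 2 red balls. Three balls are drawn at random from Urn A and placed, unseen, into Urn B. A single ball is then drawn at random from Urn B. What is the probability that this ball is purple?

Condition on how many of the transferred balls are purple (from Urn A: 9 purple of 16; then Urn B has 8 total).
  0 purple: C(9,0)C(7,3)/C(16,3) = 1/16; then P = 3/8
  1 purple: C(9,1)C(7,2)/C(16,3) = 27/80; then P = 4/8
  2 purple: C(9,2)C(7,1)/C(16,3) = 9/20; then P = 5/8
  3 purple: C(9,3)C(7,0)/C(16,3) = 3/20; then P = 6/8
P(purple from Urn B) = 75/128 ≈ 0.5859.

75/128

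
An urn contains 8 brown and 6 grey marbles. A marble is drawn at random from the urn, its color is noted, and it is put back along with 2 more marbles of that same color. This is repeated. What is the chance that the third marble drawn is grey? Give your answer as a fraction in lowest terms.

3/7

Sum over the four possibilities for the first two draws (grey/not-grey each), tracking how the grey count and total change by +2 per draw.
P(third is grey) = 3/7 ≈ 0.4286. (In a Pólya urn every draw has the same marginal probability 6/14.)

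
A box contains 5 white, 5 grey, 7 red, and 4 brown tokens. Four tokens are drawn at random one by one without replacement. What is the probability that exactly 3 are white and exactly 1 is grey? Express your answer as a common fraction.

10/1197

Unordered draws without replacement: count favorable combinations over C(21,4).
Favorable = C(5,3) · C(5,1) · C(7,0) · C(4,0) = 50; total = C(21,4) = 5985.
P = 50/5985 = 10/1197 ≈ 0.0084.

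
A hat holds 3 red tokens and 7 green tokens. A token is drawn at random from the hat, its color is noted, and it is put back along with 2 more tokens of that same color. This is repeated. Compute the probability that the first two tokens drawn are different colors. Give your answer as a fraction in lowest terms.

Either green then red, or red then green; after the first draw the total is 12.
P = (7/10)·(3/12) + (3/10)·(7/12) = 7/20 ≈ 0.3500.

7/20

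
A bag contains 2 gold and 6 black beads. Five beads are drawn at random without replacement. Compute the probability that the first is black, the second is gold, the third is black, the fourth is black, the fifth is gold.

Multiply the conditional probability of each draw in order, without replacement, so each draw removes one from its color and from the total.
P = (6/8) · (2/7) · (5/6) · (4/5) · (1/4) = 1/28 ≈ 0.0357.

1/28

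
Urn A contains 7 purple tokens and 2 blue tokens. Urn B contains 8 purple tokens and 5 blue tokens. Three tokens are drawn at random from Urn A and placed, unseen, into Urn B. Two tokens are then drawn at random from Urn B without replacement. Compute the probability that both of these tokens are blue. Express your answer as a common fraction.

161/1440

Condition on how many of the transferred tokens are blue (from Urn A: 2 blue of 9; then Urn B has 16 total).
  0 blue: C(2,0)C(7,3)/C(9,3) = 5/12; then P = C(5,2)/C(16,2) = 1/12
  1 blue: C(2,1)C(7,2)/C(9,3) = 1/2; then P = C(6,2)/C(16,2) = 1/8
  2 blue: C(2,2)C(7,1)/C(9,3) = 1/12; then P = C(7,2)/C(16,2) = 7/40
P(both blue) = 161/1440 ≈ 0.1118.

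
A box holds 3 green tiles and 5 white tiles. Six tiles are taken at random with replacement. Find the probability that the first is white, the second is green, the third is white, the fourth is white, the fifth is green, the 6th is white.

5625/262144

Multiply the conditional probability of each draw in order, with replacement (the composition resets each draw).
P = (5/8) · (3/8) · (5/8) · (5/8) · (3/8) · (5/8) = 5625/262144 ≈ 0.0215.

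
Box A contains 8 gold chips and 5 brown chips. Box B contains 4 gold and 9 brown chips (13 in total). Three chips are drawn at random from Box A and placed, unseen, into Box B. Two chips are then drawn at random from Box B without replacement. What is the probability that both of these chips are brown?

Condition on how many of the transferred chips are brown (from Box A: 5 brown of 13; then Box B has 16 total).
  0 brown: C(5,0)C(8,3)/C(13,3) = 28/143; then P = C(9,2)/C(16,2) = 3/10
  1 brown: C(5,1)C(8,2)/C(13,3) = 70/143; then P = C(10,2)/C(16,2) = 3/8
  2 brown: C(5,2)C(8,1)/C(13,3) = 40/143; then P = C(11,2)/C(16,2) = 11/24
  3 brown: C(5,3)C(8,0)/C(13,3) = 5/143; then P = C(12,2)/C(16,2) = 11/20
P(both brown) = 76/195 ≈ 0.3897.

76/195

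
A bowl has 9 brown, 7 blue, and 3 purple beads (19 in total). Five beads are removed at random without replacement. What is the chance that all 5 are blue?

7/3876

Multiply the conditional probability of each draw in order, without replacement, so each draw removes one from its color and from the total.
P = (7/19) · (6/18) · (5/17) · (4/16) · (3/15) = 7/3876 ≈ 0.0018.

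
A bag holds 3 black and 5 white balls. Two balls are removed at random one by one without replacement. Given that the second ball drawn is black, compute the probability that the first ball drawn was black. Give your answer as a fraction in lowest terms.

P(first=black and the second ball drawn is black) = (3/8)·(2/7) = 3/28.
P(the second ball drawn is black) = Σ over first color = 3/28 + 15/56 = 3/8.
By Bayes, P(first=black | the second ball drawn is black) = 3/28 / 3/8 = 2/7 ≈ 0.2857.

2/7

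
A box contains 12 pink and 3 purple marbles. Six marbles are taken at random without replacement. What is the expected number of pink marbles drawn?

By linearity of expectation, E[X] = Σ P(draw i is pink); by symmetry each draw (even without replacement) has P(pink) = 12/15.
E[X] = 6 · 12/15 = 24/5 ≈ 4.8000.

24/5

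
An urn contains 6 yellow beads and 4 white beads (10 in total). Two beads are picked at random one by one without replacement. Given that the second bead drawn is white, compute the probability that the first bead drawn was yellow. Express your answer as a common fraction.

2/3

P(first=yellow and the second bead drawn is white) = (6/10)·(4/9) = 4/15.
P(the second bead drawn is white) = Σ over first color = 4/15 + 2/15 = 2/5.
By Bayes, P(first=yellow | the second bead drawn is white) = 4/15 / 2/5 = 2/3 ≈ 0.6667.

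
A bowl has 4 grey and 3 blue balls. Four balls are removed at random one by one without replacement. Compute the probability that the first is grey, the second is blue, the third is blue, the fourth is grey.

Multiply the conditional probability of each draw in order, without replacement, so each draw removes one from its color and from the total.
P = (4/7) · (3/6) · (2/5) · (3/4) = 3/35 ≈ 0.0857.

3/35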